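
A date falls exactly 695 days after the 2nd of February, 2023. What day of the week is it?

Feb 2, 2023 is a Thursday.
695 mod 7 = 2, so 695 days after a Thursday is Thursday + 2 = Saturday.

Saturday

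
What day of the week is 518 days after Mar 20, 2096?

Mar 20, 2096 is a Tuesday.
518 mod 7 = 0, so 518 days after a Tuesday is Tuesday + 0 = Tuesday.

Tuesday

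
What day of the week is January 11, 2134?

Monday

Doomsday rule: the anchor day for the 2100s is Sunday. For year 34: 34÷12 = 2 r 10, and 10÷4 = 2, so 2+10+2 = 14.
Sunday + 14 ≡ Sunday — that's 2134's doomsday.
In January the doomsday date is Jan 3 (2134 is not a leap year).
Jan 11 is 8 days after Jan 3; 8 mod 7 = 1, so Sunday + 1 = Monday.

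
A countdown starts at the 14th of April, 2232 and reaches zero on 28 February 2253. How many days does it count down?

7625

Apr 14, 2232 → Apr 14, 2233: 365 days.
Apr 14, 2233 → Apr 14, 2234: 365 days.
Apr 14, 2234 → Apr 14, 2235: 365 days.
Apr 14, 2235 → Apr 14, 2236: 366 days (Feb 29, 2236 is in that span).
Apr 14, 2236 → Apr 14, 2237: 365 days.
Apr 14, 2237 → Apr 14, 2238: 365 days.
Apr 14, 2238 → Apr 14, 2239: 365 days.
Apr 14, 2239 → Apr 14, 2240: 366 days (Feb 29, 2240 is in that span).
Apr 14, 2240 → Apr 14, 2241: 365 days.
Apr 14, 2241 → Apr 14, 2242: 365 days.
Apr 14, 2242 → Apr 14, 2243: 365 days.
Apr 14, 2243 → Apr 14, 2244: 366 days (Feb 29, 2244 is in that span).
Apr 14, 2244 → Apr 14, 2245: 365 days.
Apr 14, 2245 → Apr 14, 2246: 365 days.
Apr 14, 2246 → Apr 14, 2247: 365 days.
Apr 14, 2247 → Apr 14, 2248: 366 days (Feb 29, 2248 is in that span).
Apr 14, 2248 → Apr 14, 2249: 365 days.
Apr 14, 2249 → Apr 14, 2250: 365 days.
Apr 14, 2250 → Apr 14, 2251: 365 days.
Apr 14, 2251 → Apr 14, 2252: 366 days (Feb 29, 2252 is in that span).
Apr 14, 2252 → May 14, 2252: 30 days (April has 30).
May 14, 2252 → Jun 14, 2252: 31 days (May has 31).
Jun 14, 2252 → Jul 14, 2252: 30 days (June has 30).
Jul 14, 2252 → Aug 14, 2252: 31 days (July has 31).
Aug 14, 2252 → Sep 14, 2252: 31 days (August has 31).
Sep 14, 2252 → Oct 14, 2252: 30 days (September has 30).
Oct 14, 2252 → Nov 14, 2252: 31 days (October has 31).
Nov 14, 2252 → Dec 14, 2252: 30 days (November has 30).
Dec 14, 2252 → Jan 14, 2253: 31 days (December has 31).
Jan 14, 2253 → Feb 14, 2253: 31 days (January has 31).
Feb 14, 2253 → Feb 28, 2253: 14 days.
Total: 7625 days.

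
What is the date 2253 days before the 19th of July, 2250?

May 18, 2244

−365 (one year) → Jul 19, 2249 (1888 left).
−365 (one year) → Jul 19, 2248 (1523 left).
−366 (one year; includes Feb 29, 2248) → Jul 19, 2247 (1157 left).
−365 (one year) → Jul 19, 2246 (792 left).
−365 (one year) → Jul 19, 2245 (427 left).
−365 (one year) → Jul 19, 2244 (62 left).
−19 → Jun 30, 2244 (end of Jun, 30 days; 43 left).
−30 → May 31, 2244 (end of May, 31 days; 13 left).
−13 → May 18, 2244.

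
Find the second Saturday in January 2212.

January 11, 2212

January 1, 2212 is a Wednesday.
The first Saturday is therefore January 4 (3 days later).
The second Saturday is 4 + 1×7 = January 11.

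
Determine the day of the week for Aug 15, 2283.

Doomsday rule: the anchor day for the 2200s is Friday. For year 83: 83÷12 = 6 r 11, and 11÷4 = 2, so 6+11+2 = 19.
Friday + 19 ≡ Wednesday — that's 2283's doomsday.
In August the doomsday date is Aug 8.
Aug 15 is 7 days after Aug 8; 7 mod 7 = 0, so Wednesday + 0 = Wednesday.

Wednesday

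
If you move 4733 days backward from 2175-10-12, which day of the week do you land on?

Wednesday

Oct 12, 2175 is a Thursday.
4733 mod 7 = 1, so 4733 days before a Thursday is Thursday − 1 = Wednesday.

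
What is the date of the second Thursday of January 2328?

January 1, 2328 is a Sunday.
The first Thursday is therefore January 5 (4 days later).
The second Thursday is 5 + 1×7 = January 12.

January 12, 2328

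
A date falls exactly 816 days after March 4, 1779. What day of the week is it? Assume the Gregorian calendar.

First find the weekday of Mar 4, 1779. Doomsday rule: the anchor day for the 1700s is Sunday. For year 79: 79÷12 = 6 r 7, and 7÷4 = 1, so 6+7+1 = 14.
Sunday + 14 ≡ Sunday — that's 1779's doomsday.
In March the doomsday date is Mar 14.
Mar 4 is 10 days before Mar 14; 10 mod 7 = 3, so Sunday − 3 = Thursday.
816 mod 7 = 4, so 816 days after a Thursday is Thursday + 4 = Monday.

Monday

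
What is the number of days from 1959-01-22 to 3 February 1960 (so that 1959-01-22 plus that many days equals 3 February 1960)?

377

Jan 22, 1959 → Feb 22, 1959: 31 days (January has 31).
Feb 22, 1959 → Mar 22, 1959: 28 days (February has 28).
Mar 22, 1959 → Apr 22, 1959: 31 days (March has 31).
Apr 22, 1959 → May 22, 1959: 30 days (April has 30).
May 22, 1959 → Jun 22, 1959: 31 days (May has 31).
Jun 22, 1959 → Jul 22, 1959: 30 days (June has 30).
Jul 22, 1959 → Aug 22, 1959: 31 days (July has 31).
Aug 22, 1959 → Sep 22, 1959: 31 days (August has 31).
Sep 22, 1959 → Oct 22, 1959: 30 days (September has 30).
Oct 22, 1959 → Nov 22, 1959: 31 days (October has 31).
Nov 22, 1959 → Dec 22, 1959: 30 days (November has 30).
Dec 22, 1959 → Jan 22, 1960: 31 days (December has 31).
Jan 22, 1960 → Feb 3, 1960: 12 days.
Total: 377 days.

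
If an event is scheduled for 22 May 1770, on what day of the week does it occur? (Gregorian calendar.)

Doomsday rule: the anchor day for the 1700s is Sunday. For year 70: 70÷12 = 5 r 10, and 10÷4 = 2, so 5+10+2 = 17.
Sunday + 17 ≡ Wednesday — that's 1770's doomsday.
In May the doomsday date is May 9.
May 22 is 13 days after May 9; 13 mod 7 = 6, so Wednesday + 6 = Tuesday.

Tuesday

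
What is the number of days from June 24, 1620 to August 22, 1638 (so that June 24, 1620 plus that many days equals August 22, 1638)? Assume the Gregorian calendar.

6633

Jun 24, 1620 → Jun 24, 1621: 365 days.
Jun 24, 1621 → Jun 24, 1622: 365 days.
Jun 24, 1622 → Jun 24, 1623: 365 days.
Jun 24, 1623 → Jun 24, 1624: 366 days (Feb 29, 1624 is in that span).
Jun 24, 1624 → Jun 24, 1625: 365 days.
Jun 24, 1625 → Jun 24, 1626: 365 days.
Jun 24, 1626 → Jun 24, 1627: 365 days.
Jun 24, 1627 → Jun 24, 1628: 366 days (Feb 29, 1628 is in that span).
Jun 24, 1628 → Jun 24, 1629: 365 days.
Jun 24, 1629 → Jun 24, 1630: 365 days.
Jun 24, 1630 → Jun 24, 1631: 365 days.
Jun 24, 1631 → Jun 24, 1632: 366 days (Feb 29, 1632 is in that span).
Jun 24, 1632 → Jun 24, 1633: 365 days.
Jun 24, 1633 → Jun 24, 1634: 365 days.
Jun 24, 1634 → Jun 24, 1635: 365 days.
Jun 24, 1635 → Jun 24, 1636: 366 days (Feb 29, 1636 is in that span).
Jun 24, 1636 → Jun 24, 1637: 365 days.
Jun 24, 1637 → Jun 24, 1638: 365 days.
Jun 24, 1638 → Jul 24, 1638: 30 days (June has 30).
Jul 24, 1638 → Aug 22, 1638: 29 days.
Total: 6633 days.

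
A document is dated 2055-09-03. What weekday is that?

January 1, 2055 is a Friday.
Jan 1, 2055 → Feb 1, 2055: 31 days (January has 31).
Feb 1, 2055 → Mar 1, 2055: 28 days (February has 28).
Mar 1, 2055 → Apr 1, 2055: 31 days (March has 31).
Apr 1, 2055 → May 1, 2055: 30 days (April has 30).
May 1, 2055 → Jun 1, 2055: 31 days (May has 31).
Jun 1, 2055 → Jul 1, 2055: 30 days (June has 30).
Jul 1, 2055 → Aug 1, 2055: 31 days (July has 31).
Aug 1, 2055 → Sep 1, 2055: 31 days (August has 31).
Sep 1, 2055 → Sep 3, 2055: 2 days.
Total: 245 days.
245 mod 7 = 0, so Friday + 0 = Friday.

Friday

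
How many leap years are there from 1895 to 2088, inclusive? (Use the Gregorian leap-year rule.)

48

Multiples of 4 in [1895,2088]: 49.
Of those, multiples of 100: 2 (not leap unless ÷400).
Multiples of 400: 1.
Leap years = 49 − 2 + 1 = 48.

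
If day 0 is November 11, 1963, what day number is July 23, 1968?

1716

Nov 11, 1963 → Nov 11, 1964: 366 days (Feb 29, 1964 is in that span).
Nov 11, 1964 → Nov 11, 1965: 365 days.
Nov 11, 1965 → Nov 11, 1966: 365 days.
Nov 11, 1966 → Nov 11, 1967: 365 days.
Nov 11, 1967 → Dec 11, 1967: 30 days (November has 30).
Dec 11, 1967 → Jan 11, 1968: 31 days (December has 31).
Jan 11, 1968 → Feb 11, 1968: 31 days (January has 31).
Feb 11, 1968 → Mar 11, 1968: 29 days (February has 29).
Mar 11, 1968 → Apr 11, 1968: 31 days (March has 31).
Apr 11, 1968 → May 11, 1968: 30 days (April has 30).
May 11, 1968 → Jun 11, 1968: 31 days (May has 31).
Jun 11, 1968 → Jul 11, 1968: 30 days (June has 30).
Jul 11, 1968 → Jul 23, 1968: 12 days.
Total: 1716 days.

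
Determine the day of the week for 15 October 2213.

Doomsday rule: the anchor day for the 2200s is Friday. For year 13: 13÷12 = 1 r 1, and 1÷4 = 0, so 1+1+0 = 2.
Friday + 2 ≡ Sunday — that's 2213's doomsday.
In October the doomsday date is Oct 10.
Oct 15 is 5 days after Oct 10; 5 mod 7 = 5, so Sunday + 5 = Friday.

Friday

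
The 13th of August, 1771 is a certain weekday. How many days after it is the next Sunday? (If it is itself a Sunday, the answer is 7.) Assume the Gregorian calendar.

5

Aug 13, 1771 is a Tuesday.
From Tuesday to the next Sunday is 5 days.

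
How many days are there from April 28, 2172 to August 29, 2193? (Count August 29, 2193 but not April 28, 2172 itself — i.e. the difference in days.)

7793

Apr 28, 2172 → Apr 28, 2173: 365 days.
Apr 28, 2173 → Apr 28, 2174: 365 days.
Apr 28, 2174 → Apr 28, 2175: 365 days.
Apr 28, 2175 → Apr 28, 2176: 366 days (Feb 29, 2176 is in that span).
Apr 28, 2176 → Apr 28, 2177: 365 days.
Apr 28, 2177 → Apr 28, 2178: 365 days.
Apr 28, 2178 → Apr 28, 2179: 365 days.
Apr 28, 2179 → Apr 28, 2180: 366 days (Feb 29, 2180 is in that span).
Apr 28, 2180 → Apr 28, 2181: 365 days.
Apr 28, 2181 → Apr 28, 2182: 365 days.
Apr 28, 2182 → Apr 28, 2183: 365 days.
Apr 28, 2183 → Apr 28, 2184: 366 days (Feb 29, 2184 is in that span).
Apr 28, 2184 → Apr 28, 2185: 365 days.
Apr 28, 2185 → Apr 28, 2186: 365 days.
Apr 28, 2186 → Apr 28, 2187: 365 days.
Apr 28, 2187 → Apr 28, 2188: 366 days (Feb 29, 2188 is in that span).
Apr 28, 2188 → Apr 28, 2189: 365 days.
Apr 28, 2189 → Apr 28, 2190: 365 days.
Apr 28, 2190 → Apr 28, 2191: 365 days.
Apr 28, 2191 → Apr 28, 2192: 366 days (Feb 29, 2192 is in that span).
Apr 28, 2192 → Apr 28, 2193: 365 days.
Apr 28, 2193 → May 28, 2193: 30 days (April has 30).
May 28, 2193 → Jun 28, 2193: 31 days (May has 31).
Jun 28, 2193 → Jul 28, 2193: 30 days (June has 30).
Jul 28, 2193 → Aug 28, 2193: 31 days (July has 31).
Aug 28, 2193 → Aug 29, 2193: 1 days.
Total: 7793 days.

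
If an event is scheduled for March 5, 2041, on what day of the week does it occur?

Doomsday rule: the anchor day for the 2000s is Tuesday. For year 41: 41÷12 = 3 r 5, and 5÷4 = 1, so 3+5+1 = 9.
Tuesday + 9 ≡ Thursday — that's 2041's doomsday.
In March the doomsday date is Mar 14.
Mar 5 is 9 days before Mar 14; 9 mod 7 = 2, so Thursday − 2 = Tuesday.

Tuesday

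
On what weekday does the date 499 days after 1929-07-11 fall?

Jul 11, 1929 is a Thursday.
499 mod 7 = 2, so 499 days after a Thursday is Thursday + 2 = Saturday.

Saturday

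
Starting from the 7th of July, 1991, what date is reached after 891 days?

December 14, 1993

+366 (one year; includes Feb 29, 1992) → Jul 7, 1992 (525 left).
+365 (one year) → Jul 7, 1993 (160 left).
Jul has 31 days: +25 → Aug 1, 1993 (135 left).
Aug has 31 days: +31 → Sep 1, 1993 (104 left).
Sep has 30 days: +30 → Oct 1, 1993 (74 left).
Oct has 31 days: +31 → Nov 1, 1993 (43 left).
Nov has 30 days: +30 → Dec 1, 1993 (13 left).
+13 → Dec 14, 1993.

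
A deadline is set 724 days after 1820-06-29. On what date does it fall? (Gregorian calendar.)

+365 (one year) → Jun 29, 1821 (359 left).
Jun has 30 days: +2 → Jul 1, 1821 (357 left).
Jul has 31 days: +31 → Aug 1, 1821 (326 left).
Aug has 31 days: +31 → Sep 1, 1821 (295 left).
Sep has 30 days: +30 → Oct 1, 1821 (265 left).
Oct has 31 days: +31 → Nov 1, 1821 (234 left).
Nov has 30 days: +30 → Dec 1, 1821 (204 left).
Dec has 31 days: +31 → Jan 1, 1822 (173 left).
Jan has 31 days: +31 → Feb 1, 1822 (142 left).
Feb has 28 days: +28 → Mar 1, 1822 (114 left).
Mar has 31 days: +31 → Apr 1, 1822 (83 left).
Apr has 30 days: +30 → May 1, 1822 (53 left).
May has 31 days: +31 → Jun 1, 1822 (22 left).
+22 → Jun 23, 1822.

June 23, 1822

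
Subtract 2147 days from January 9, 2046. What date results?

February 23, 2040

−365 (one year) → Jan 9, 2045 (1782 left).
−366 (one year; includes Feb 29, 2044) → Jan 9, 2044 (1416 left).
−365 (one year) → Jan 9, 2043 (1051 left).
−365 (one year) → Jan 9, 2042 (686 left).
−365 (one year) → Jan 9, 2041 (321 left).
−9 → Dec 31, 2040 (end of Dec, 31 days; 312 left).
−31 → Nov 30, 2040 (end of Nov, 30 days; 281 left).
−30 → Oct 31, 2040 (end of Oct, 31 days; 251 left).
−31 → Sep 30, 2040 (end of Sep, 30 days; 220 left).
−30 → Aug 31, 2040 (end of Aug, 31 days; 190 left).
−31 → Jul 31, 2040 (end of Jul, 31 days; 159 left).
−31 → Jun 30, 2040 (end of Jun, 30 days; 128 left).
−30 → May 31, 2040 (end of May, 31 days; 98 left).
−31 → Apr 30, 2040 (end of Apr, 30 days; 67 left).
−30 → Mar 31, 2040 (end of Mar, 31 days; 37 left).
−31 → Feb 29, 2040 (end of Feb, 29 days; 6 left).
−6 → Feb 23, 2040.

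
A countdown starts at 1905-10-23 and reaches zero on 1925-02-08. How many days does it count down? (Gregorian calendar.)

Oct 23, 1905 → Oct 23, 1906: 365 days.
Oct 23, 1906 → Oct 23, 1907: 365 days.
Oct 23, 1907 → Oct 23, 1908: 366 days (Feb 29, 1908 is in that span).
Oct 23, 1908 → Oct 23, 1909: 365 days.
Oct 23, 1909 → Oct 23, 1910: 365 days.
Oct 23, 1910 → Oct 23, 1911: 365 days.
Oct 23, 1911 → Oct 23, 1912: 366 days (Feb 29, 1912 is in that span).
Oct 23, 1912 → Oct 23, 1913: 365 days.
Oct 23, 1913 → Oct 23, 1914: 365 days.
Oct 23, 1914 → Oct 23, 1915: 365 days.
Oct 23, 1915 → Oct 23, 1916: 366 days (Feb 29, 1916 is in that span).
Oct 23, 1916 → Oct 23, 1917: 365 days.
Oct 23, 1917 → Oct 23, 1918: 365 days.
Oct 23, 1918 → Oct 23, 1919: 365 days.
Oct 23, 1919 → Oct 23, 1920: 366 days (Feb 29, 1920 is in that span).
Oct 23, 1920 → Oct 23, 1921: 365 days.
Oct 23, 1921 → Oct 23, 1922: 365 days.
Oct 23, 1922 → Oct 23, 1923: 365 days.
Oct 23, 1923 → Oct 23, 1924: 366 days (Feb 29, 1924 is in that span).
Oct 23, 1924 → Nov 23, 1924: 31 days (October has 31).
Nov 23, 1924 → Dec 23, 1924: 30 days (November has 30).
Dec 23, 1924 → Jan 23, 1925: 31 days (December has 31).
Jan 23, 1925 → Feb 8, 1925: 16 days.
Total: 7048 days.

7048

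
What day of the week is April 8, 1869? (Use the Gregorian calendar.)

Doomsday rule: the anchor day for the 1800s is Friday. For year 69: 69÷12 = 5 r 9, and 9÷4 = 2, so 5+9+2 = 16.
Friday + 16 ≡ Sunday — that's 1869's doomsday.
In April the doomsday date is Apr 4.
Apr 8 is 4 days after Apr 4; 4 mod 7 = 4, so Sunday + 4 = Thursday.

Thursday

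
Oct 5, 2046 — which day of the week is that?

Friday

Doomsday rule: the anchor day for the 2000s is Tuesday. For year 46: 46÷12 = 3 r 10, and 10÷4 = 2, so 3+10+2 = 15.
Tuesday + 15 ≡ Wednesday — that's 2046's doomsday.
In October the doomsday date is Oct 10.
Oct 5 is 5 days before Oct 10; 5 mod 7 = 5, so Wednesday − 5 = Friday.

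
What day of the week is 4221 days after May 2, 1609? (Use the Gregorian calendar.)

First find the weekday of May 2, 1609. Doomsday rule: the anchor day for the 1600s is Tuesday. For year 09: 9÷12 = 0 r 9, and 9÷4 = 2, so 0+9+2 = 11.
Tuesday + 11 ≡ Saturday — that's 1609's doomsday.
In May the doomsday date is May 9.
May 2 is 7 days before May 9; 7 mod 7 = 0, so Saturday − 0 = Saturday.
4221 mod 7 = 0, so 4221 days after a Saturday is Saturday + 0 = Saturday.

Saturday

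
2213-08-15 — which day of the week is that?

Sunday

Doomsday rule: the anchor day for the 2200s is Friday. For year 13: 13÷12 = 1 r 1, and 1÷4 = 0, so 1+1+0 = 2.
Friday + 2 ≡ Sunday — that's 2213's doomsday.
In August the doomsday date is Aug 8.
Aug 15 is 7 days after Aug 8; 7 mod 7 = 0, so Sunday + 0 = Sunday.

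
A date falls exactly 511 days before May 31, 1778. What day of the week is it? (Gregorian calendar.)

Sunday

May 31, 1778 is a Sunday.
511 mod 7 = 0, so 511 days before a Sunday is Sunday − 0 = Sunday.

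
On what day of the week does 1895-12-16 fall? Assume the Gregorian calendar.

Monday

Doomsday rule: the anchor day for the 1800s is Friday. For year 95: 95÷12 = 7 r 11, and 11÷4 = 2, so 7+11+2 = 20.
Friday + 20 ≡ Thursday — that's 1895's doomsday.
In December the doomsday date is Dec 12.
Dec 16 is 4 days after Dec 12; 4 mod 7 = 4, so Thursday + 4 = Monday.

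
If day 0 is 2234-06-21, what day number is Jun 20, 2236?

Jun 21, 2234 → Jun 21, 2235: 365 days.
Jun 21, 2235 → Jul 21, 2235: 30 days (June has 30).
Jul 21, 2235 → Aug 21, 2235: 31 days (July has 31).
Aug 21, 2235 → Sep 21, 2235: 31 days (August has 31).
Sep 21, 2235 → Oct 21, 2235: 30 days (September has 30).
Oct 21, 2235 → Nov 21, 2235: 31 days (October has 31).
Nov 21, 2235 → Dec 21, 2235: 30 days (November has 30).
Dec 21, 2235 → Jan 21, 2236: 31 days (December has 31).
Jan 21, 2236 → Feb 21, 2236: 31 days (January has 31).
Feb 21, 2236 → Mar 21, 2236: 29 days (February has 29).
Mar 21, 2236 → Apr 21, 2236: 31 days (March has 31).
Apr 21, 2236 → May 21, 2236: 30 days (April has 30).
May 21, 2236 → Jun 20, 2236: 30 days.
Total: 730 days.

730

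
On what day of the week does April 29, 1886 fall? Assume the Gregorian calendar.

Doomsday rule: the anchor day for the 1800s is Friday. For year 86: 86÷12 = 7 r 2, and 2÷4 = 0, so 7+2+0 = 9.
Friday + 9 ≡ Sunday — that's 1886's doomsday.
In April the doomsday date is Apr 4.
Apr 29 is 25 days after Apr 4; 25 mod 7 = 4, so Sunday + 4 = Thursday.

Thursday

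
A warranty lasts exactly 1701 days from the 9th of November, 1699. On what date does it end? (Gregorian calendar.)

+365 (one year) → Nov 9, 1700 (1336 left).
+365 (one year) → Nov 9, 1701 (971 left).
+365 (one year) → Nov 9, 1702 (606 left).
+365 (one year) → Nov 9, 1703 (241 left).
Nov has 30 days: +22 → Dec 1, 1703 (219 left).
Dec has 31 days: +31 → Jan 1, 1704 (188 left).
Jan has 31 days: +31 → Feb 1, 1704 (157 left).
Feb has 29 days: +29 → Mar 1, 1704 (128 left).
Mar has 31 days: +31 → Apr 1, 1704 (97 left).
Apr has 30 days: +30 → May 1, 1704 (67 left).
May has 31 days: +31 → Jun 1, 1704 (36 left).
Jun has 30 days: +30 → Jul 1, 1704 (6 left).
+6 → Jul 7, 1704.

July 7, 1704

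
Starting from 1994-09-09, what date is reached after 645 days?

+365 (one year) → Sep 9, 1995 (280 left).
Sep has 30 days: +22 → Oct 1, 1995 (258 left).
Oct has 31 days: +31 → Nov 1, 1995 (227 left).
Nov has 30 days: +30 → Dec 1, 1995 (197 left).
Dec has 31 days: +31 → Jan 1, 1996 (166 left).
Jan has 31 days: +31 → Feb 1, 1996 (135 left).
Feb has 29 days: +29 → Mar 1, 1996 (106 left).
Mar has 31 days: +31 → Apr 1, 1996 (75 left).
Apr has 30 days: +30 → May 1, 1996 (45 left).
May has 31 days: +31 → Jun 1, 1996 (14 left).
+14 → Jun 15, 1996.

June 15, 1996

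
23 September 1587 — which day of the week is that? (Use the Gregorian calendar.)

Doomsday rule: the anchor day for the 1500s is Wednesday. For year 87: 87÷12 = 7 r 3, and 3÷4 = 0, so 7+3+0 = 10.
Wednesday + 10 ≡ Saturday — that's 1587's doomsday.
In September the doomsday date is Sep 5.
Sep 23 is 18 days after Sep 5; 18 mod 7 = 4, so Saturday + 4 = Wednesday.

Wednesday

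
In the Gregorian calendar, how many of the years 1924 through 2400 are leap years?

117

Multiples of 4 in [1924,2400]: 120.
Of those, multiples of 100: 5 (not leap unless ÷400).
Multiples of 400: 2.
Leap years = 120 − 5 + 2 = 117.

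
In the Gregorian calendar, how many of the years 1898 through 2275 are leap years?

91

Multiples of 4 in [1898,2275]: 94.
Of those, multiples of 100: 4 (not leap unless ÷400).
Multiples of 400: 1.
Leap years = 94 − 4 + 1 = 91.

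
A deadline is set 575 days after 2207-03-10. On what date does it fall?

+366 (one year; includes Feb 29, 2208) → Mar 10, 2208 (209 left).
Mar has 31 days: +22 → Apr 1, 2208 (187 left).
Apr has 30 days: +30 → May 1, 2208 (157 left).
May has 31 days: +31 → Jun 1, 2208 (126 left).
Jun has 30 days: +30 → Jul 1, 2208 (96 left).
Jul has 31 days: +31 → Aug 1, 2208 (65 left).
Aug has 31 days: +31 → Sep 1, 2208 (34 left).
Sep has 30 days: +30 → Oct 1, 2208 (4 left).
+4 → Oct 5, 2208.

October 5, 2208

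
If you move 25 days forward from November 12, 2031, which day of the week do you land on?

Sunday

First find the weekday of Nov 12, 2031. Doomsday rule: the anchor day for the 2000s is Tuesday. For year 31: 31÷12 = 2 r 7, and 7÷4 = 1, so 2+7+1 = 10.
Tuesday + 10 ≡ Friday — that's 2031's doomsday.
In November the doomsday date is Nov 7.
Nov 12 is 5 days after Nov 7; 5 mod 7 = 5, so Friday + 5 = Wednesday.
25 mod 7 = 4, so 25 days after a Wednesday is Wednesday + 4 = Sunday.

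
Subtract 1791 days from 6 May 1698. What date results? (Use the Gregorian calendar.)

June 10, 1693

−365 (one year) → May 6, 1697 (1426 left).
−365 (one year) → May 6, 1696 (1061 left).
−366 (one year; includes Feb 29, 1696) → May 6, 1695 (695 left).
−365 (one year) → May 6, 1694 (330 left).
−6 → Apr 30, 1694 (end of Apr, 30 days; 324 left).
−30 → Mar 31, 1694 (end of Mar, 31 days; 294 left).
−31 → Feb 28, 1694 (end of Feb, 28 days; 263 left).
−28 → Jan 31, 1694 (end of Jan, 31 days; 235 left).
−31 → Dec 31, 1693 (end of Dec, 31 days; 204 left).
−31 → Nov 30, 1693 (end of Nov, 30 days; 173 left).
−30 → Oct 31, 1693 (end of Oct, 31 days; 143 left).
−31 → Sep 30, 1693 (end of Sep, 30 days; 112 left).
−30 → Aug 31, 1693 (end of Aug, 31 days; 82 left).
−31 → Jul 31, 1693 (end of Jul, 31 days; 51 left).
−31 → Jun 30, 1693 (end of Jun, 30 days; 20 left).
−20 → Jun 10, 1693.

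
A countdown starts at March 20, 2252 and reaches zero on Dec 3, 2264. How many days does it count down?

4641

Mar 20, 2252 → Mar 20, 2253: 365 days.
Mar 20, 2253 → Mar 20, 2254: 365 days.
Mar 20, 2254 → Mar 20, 2255: 365 days.
Mar 20, 2255 → Mar 20, 2256: 366 days (Feb 29, 2256 is in that span).
Mar 20, 2256 → Mar 20, 2257: 365 days.
Mar 20, 2257 → Mar 20, 2258: 365 days.
Mar 20, 2258 → Mar 20, 2259: 365 days.
Mar 20, 2259 → Mar 20, 2260: 366 days (Feb 29, 2260 is in that span).
Mar 20, 2260 → Mar 20, 2261: 365 days.
Mar 20, 2261 → Mar 20, 2262: 365 days.
Mar 20, 2262 → Mar 20, 2263: 365 days.
Mar 20, 2263 → Mar 20, 2264: 366 days (Feb 29, 2264 is in that span).
Mar 20, 2264 → Apr 20, 2264: 31 days (March has 31).
Apr 20, 2264 → May 20, 2264: 30 days (April has 30).
May 20, 2264 → Jun 20, 2264: 31 days (May has 31).
Jun 20, 2264 → Jul 20, 2264: 30 days (June has 30).
Jul 20, 2264 → Aug 20, 2264: 31 days (July has 31).
Aug 20, 2264 → Sep 20, 2264: 31 days (August has 31).
Sep 20, 2264 → Oct 20, 2264: 30 days (September has 30).
Oct 20, 2264 → Nov 20, 2264: 31 days (October has 31).
Nov 20, 2264 → Dec 3, 2264: 13 days.
Total: 4641 days.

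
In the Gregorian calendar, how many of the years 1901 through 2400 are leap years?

Multiples of 4 in [1901,2400]: 125.
Of those, multiples of 100: 5 (not leap unless ÷400).
Multiples of 400: 2.
Leap years = 125 − 5 + 2 = 122.

122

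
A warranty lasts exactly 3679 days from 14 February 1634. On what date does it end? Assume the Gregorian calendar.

+365 (one year) → Feb 14, 1635 (3314 left).
+365 (one year) → Feb 14, 1636 (2949 left).
+366 (one year; includes Feb 29, 1636) → Feb 14, 1637 (2583 left).
+365 (one year) → Feb 14, 1638 (2218 left).
+365 (one year) → Feb 14, 1639 (1853 left).
+365 (one year) → Feb 14, 1640 (1488 left).
+366 (one year; includes Feb 29, 1640) → Feb 14, 1641 (1122 left).
+365 (one year) → Feb 14, 1642 (757 left).
+365 (one year) → Feb 14, 1643 (392 left).
Feb has 28 days: +15 → Mar 1, 1643 (377 left).
Mar has 31 days: +31 → Apr 1, 1643 (346 left).
Apr has 30 days: +30 → May 1, 1643 (316 left).
May has 31 days: +31 → Jun 1, 1643 (285 left).
Jun has 30 days: +30 → Jul 1, 1643 (255 left).
Jul has 31 days: +31 → Aug 1, 1643 (224 left).
Aug has 31 days: +31 → Sep 1, 1643 (193 left).
Sep has 30 days: +30 → Oct 1, 1643 (163 left).
Oct has 31 days: +31 → Nov 1, 1643 (132 left).
Nov has 30 days: +30 → Dec 1, 1643 (102 left).
Dec has 31 days: +31 → Jan 1, 1644 (71 left).
Jan has 31 days: +31 → Feb 1, 1644 (40 left).
Feb has 29 days: +29 → Mar 1, 1644 (11 left).
+11 → Mar 12, 1644.

March 12, 1644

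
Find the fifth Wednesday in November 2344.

November 29, 2344

November 1, 2344 is a Wednesday.
The first Wednesday is therefore November 1 (same day).
The fifth Wednesday is 1 + 4×7 = November 29.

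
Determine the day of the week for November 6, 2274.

Doomsday rule: the anchor day for the 2200s is Friday. For year 74: 74÷12 = 6 r 2, and 2÷4 = 0, so 6+2+0 = 8.
Friday + 8 ≡ Saturday — that's 2274's doomsday.
In November the doomsday date is Nov 7.
Nov 6 is 1 day before Nov 7; 1 mod 7 = 1, so Saturday − 1 = Friday.

Friday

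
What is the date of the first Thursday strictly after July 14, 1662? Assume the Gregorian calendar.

Jul 14, 1662 is a Friday.
From Friday to the next Thursday is 6 days.
Jul 14, 1662 + 6 = Jul 20, 1662.

July 20, 1662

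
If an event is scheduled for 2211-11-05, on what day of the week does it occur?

Tuesday

Doomsday rule: the anchor day for the 2200s is Friday. For year 11: 11÷12 = 0 r 11, and 11÷4 = 2, so 0+11+2 = 13.
Friday + 13 ≡ Thursday — that's 2211's doomsday.
In November the doomsday date is Nov 7.
Nov 5 is 2 days before Nov 7; 2 mod 7 = 2, so Thursday − 2 = Tuesday.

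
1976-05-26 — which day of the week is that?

Wednesday

Doomsday rule: the anchor day for the 1900s is Wednesday. For year 76: 76÷12 = 6 r 4, and 4÷4 = 1, so 6+4+1 = 11.
Wednesday + 11 ≡ Sunday — that's 1976's doomsday.
In May the doomsday date is May 9.
May 26 is 17 days after May 9; 17 mod 7 = 3, so Sunday + 3 = Wednesday.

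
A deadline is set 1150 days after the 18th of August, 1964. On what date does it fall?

October 12, 1967

+365 (one year) → Aug 18, 1965 (785 left).
+365 (one year) → Aug 18, 1966 (420 left).
+365 (one year) → Aug 18, 1967 (55 left).
Aug has 31 days: +14 → Sep 1, 1967 (41 left).
Sep has 30 days: +30 → Oct 1, 1967 (11 left).
+11 → Oct 12, 1967.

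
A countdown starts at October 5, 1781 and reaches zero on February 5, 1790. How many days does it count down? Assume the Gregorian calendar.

Oct 5, 1781 → Oct 5, 1782: 365 days.
Oct 5, 1782 → Oct 5, 1783: 365 days.
Oct 5, 1783 → Oct 5, 1784: 366 days (Feb 29, 1784 is in that span).
Oct 5, 1784 → Oct 5, 1785: 365 days.
Oct 5, 1785 → Oct 5, 1786: 365 days.
Oct 5, 1786 → Oct 5, 1787: 365 days.
Oct 5, 1787 → Oct 5, 1788: 366 days (Feb 29, 1788 is in that span).
Oct 5, 1788 → Oct 5, 1789: 365 days.
Oct 5, 1789 → Nov 5, 1789: 31 days (October has 31).
Nov 5, 1789 → Dec 5, 1789: 30 days (November has 30).
Dec 5, 1789 → Jan 5, 1790: 31 days (December has 31).
Jan 5, 1790 → Feb 5, 1790: 31 days.
Total: 3045 days.

3045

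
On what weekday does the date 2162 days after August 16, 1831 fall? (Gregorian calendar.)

Aug 16, 1831 is a Tuesday.
2162 mod 7 = 6, so 2162 days after a Tuesday is Tuesday + 6 = Monday.

Monday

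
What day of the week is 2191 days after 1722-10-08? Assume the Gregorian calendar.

Thursday

First find the weekday of Oct 8, 1722. Doomsday rule: the anchor day for the 1700s is Sunday. For year 22: 22÷12 = 1 r 10, and 10÷4 = 2, so 1+10+2 = 13.
Sunday + 13 ≡ Saturday — that's 1722's doomsday.
In October the doomsday date is Oct 10.
Oct 8 is 2 days before Oct 10; 2 mod 7 = 2, so Saturday − 2 = Thursday.
2191 mod 7 = 0, so 2191 days after a Thursday is Thursday + 0 = Thursday.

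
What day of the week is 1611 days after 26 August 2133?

Thursday

Aug 26, 2133 is a Wednesday.
1611 mod 7 = 1, so 1611 days after a Wednesday is Wednesday + 1 = Thursday.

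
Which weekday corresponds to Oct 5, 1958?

Sunday

January 1, 1958 is a Wednesday.
Jan 1, 1958 → Feb 1, 1958: 31 days (January has 31).
Feb 1, 1958 → Mar 1, 1958: 28 days (February has 28).
Mar 1, 1958 → Apr 1, 1958: 31 days (March has 31).
Apr 1, 1958 → May 1, 1958: 30 days (April has 30).
May 1, 1958 → Jun 1, 1958: 31 days (May has 31).
Jun 1, 1958 → Jul 1, 1958: 30 days (June has 30).
Jul 1, 1958 → Aug 1, 1958: 31 days (July has 31).
Aug 1, 1958 → Sep 1, 1958: 31 days (August has 31).
Sep 1, 1958 → Oct 1, 1958: 30 days (September has 30).
Oct 1, 1958 → Oct 5, 1958: 4 days.
Total: 277 days.
277 mod 7 = 4, so Wednesday + 4 = Sunday.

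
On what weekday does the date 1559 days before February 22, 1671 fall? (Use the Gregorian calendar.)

Tuesday

First find the weekday of Feb 22, 1671. Doomsday rule: the anchor day for the 1600s is Tuesday. For year 71: 71÷12 = 5 r 11, and 11÷4 = 2, so 5+11+2 = 18.
Tuesday + 18 ≡ Saturday — that's 1671's doomsday.
In February the doomsday date is Feb 28 (1671 is not a leap year).
Feb 22 is 6 days before Feb 28; 6 mod 7 = 6, so Saturday − 6 = Sunday.
1559 mod 7 = 5, so 1559 days before a Sunday is Sunday − 5 = Tuesday.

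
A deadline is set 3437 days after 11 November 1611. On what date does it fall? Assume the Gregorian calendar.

April 9, 1621

+366 (one year; includes Feb 29, 1612) → Nov 11, 1612 (3071 left).
+365 (one year) → Nov 11, 1613 (2706 left).
+365 (one year) → Nov 11, 1614 (2341 left).
+365 (one year) → Nov 11, 1615 (1976 left).
+366 (one year; includes Feb 29, 1616) → Nov 11, 1616 (1610 left).
+365 (one year) → Nov 11, 1617 (1245 left).
+365 (one year) → Nov 11, 1618 (880 left).
+365 (one year) → Nov 11, 1619 (515 left).
+366 (one year; includes Feb 29, 1620) → Nov 11, 1620 (149 left).
Nov has 30 days: +20 → Dec 1, 1620 (129 left).
Dec has 31 days: +31 → Jan 1, 1621 (98 left).
Jan has 31 days: +31 → Feb 1, 1621 (67 left).
Feb has 28 days: +28 → Mar 1, 1621 (39 left).
Mar has 31 days: +31 → Apr 1, 1621 (8 left).
+8 → Apr 9, 1621.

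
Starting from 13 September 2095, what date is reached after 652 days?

June 26, 2097

+366 (one year; includes Feb 29, 2096) → Sep 13, 2096 (286 left).
Sep has 30 days: +18 → Oct 1, 2096 (268 left).
Oct has 31 days: +31 → Nov 1, 2096 (237 left).
Nov has 30 days: +30 → Dec 1, 2096 (207 left).
Dec has 31 days: +31 → Jan 1, 2097 (176 left).
Jan has 31 days: +31 → Feb 1, 2097 (145 left).
Feb has 28 days: +28 → Mar 1, 2097 (117 left).
Mar has 31 days: +31 → Apr 1, 2097 (86 left).
Apr has 30 days: +30 → May 1, 2097 (56 left).
May has 31 days: +31 → Jun 1, 2097 (25 left).
+25 → Jun 26, 2097.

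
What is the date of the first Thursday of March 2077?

March 4, 2077

March 1, 2077 is a Monday.
The first Thursday is therefore March 4 (3 days later).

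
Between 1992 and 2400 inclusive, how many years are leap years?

Multiples of 4 in [1992,2400]: 103.
Of those, multiples of 100: 5 (not leap unless ÷400).
Multiples of 400: 2.
Leap years = 103 − 5 + 2 = 100.

100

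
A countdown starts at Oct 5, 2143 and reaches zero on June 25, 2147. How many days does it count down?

1359

Oct 5, 2143 → Oct 5, 2144: 366 days (Feb 29, 2144 is in that span).
Oct 5, 2144 → Oct 5, 2145: 365 days.
Oct 5, 2145 → Oct 5, 2146: 365 days.
Oct 5, 2146 → Nov 5, 2146: 31 days (October has 31).
Nov 5, 2146 → Dec 5, 2146: 30 days (November has 30).
Dec 5, 2146 → Jan 5, 2147: 31 days (December has 31).
Jan 5, 2147 → Feb 5, 2147: 31 days (January has 31).
Feb 5, 2147 → Mar 5, 2147: 28 days (February has 28).
Mar 5, 2147 → Apr 5, 2147: 31 days (March has 31).
Apr 5, 2147 → May 5, 2147: 30 days (April has 30).
May 5, 2147 → Jun 5, 2147: 31 days (May has 31).
Jun 5, 2147 → Jun 25, 2147: 20 days.
Total: 1359 days.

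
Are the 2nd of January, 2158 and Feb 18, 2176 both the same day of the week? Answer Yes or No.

No

From Jan 2, 2158 to Feb 18, 2176 is 6621 days.
6621 mod 7 = 6, so they are different weekdays.
(Jan 2, 2158 is a Monday; Feb 18, 2176 is a Sunday.)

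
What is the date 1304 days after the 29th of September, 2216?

April 25, 2220

+365 (one year) → Sep 29, 2217 (939 left).
+365 (one year) → Sep 29, 2218 (574 left).
+365 (one year) → Sep 29, 2219 (209 left).
Sep has 30 days: +2 → Oct 1, 2219 (207 left).
Oct has 31 days: +31 → Nov 1, 2219 (176 left).
Nov has 30 days: +30 → Dec 1, 2219 (146 left).
Dec has 31 days: +31 → Jan 1, 2220 (115 left).
Jan has 31 days: +31 → Feb 1, 2220 (84 left).
Feb has 29 days: +29 → Mar 1, 2220 (55 left).
Mar has 31 days: +31 → Apr 1, 2220 (24 left).
+24 → Apr 25, 2220.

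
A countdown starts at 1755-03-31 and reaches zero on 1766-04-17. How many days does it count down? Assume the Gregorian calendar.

Mar 31, 1755 → Mar 31, 1756: 366 days (Feb 29, 1756 is in that span).
Mar 31, 1756 → Mar 31, 1757: 365 days.
Mar 31, 1757 → Mar 31, 1758: 365 days.
Mar 31, 1758 → Mar 31, 1759: 365 days.
Mar 31, 1759 → Mar 31, 1760: 366 days (Feb 29, 1760 is in that span).
Mar 31, 1760 → Mar 31, 1761: 365 days.
Mar 31, 1761 → Mar 31, 1762: 365 days.
Mar 31, 1762 → Mar 31, 1763: 365 days.
Mar 31, 1763 → Mar 31, 1764: 366 days (Feb 29, 1764 is in that span).
Mar 31, 1764 → Mar 31, 1765: 365 days.
Mar 31, 1765 → Apr 30, 1765: 30 days (March has 31).
Apr 30, 1765 → May 30, 1765: 30 days (April has 30).
May 30, 1765 → Jun 30, 1765: 31 days (May has 31).
Jun 30, 1765 → Jul 30, 1765: 30 days (June has 30).
Jul 30, 1765 → Aug 30, 1765: 31 days (July has 31).
Aug 30, 1765 → Sep 30, 1765: 31 days (August has 31).
Sep 30, 1765 → Oct 30, 1765: 30 days (September has 30).
Oct 30, 1765 → Nov 30, 1765: 31 days (October has 31).
Nov 30, 1765 → Dec 30, 1765: 30 days (November has 30).
Dec 30, 1765 → Jan 30, 1766: 31 days (December has 31).
Jan 30, 1766 → Feb 28, 1766: 29 days (January has 31).
Feb 28, 1766 → Mar 28, 1766: 28 days (February has 28).
Mar 28, 1766 → Apr 17, 1766: 20 days.
Total: 4035 days.

4035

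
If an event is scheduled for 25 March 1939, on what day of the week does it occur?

Saturday

Doomsday rule: the anchor day for the 1900s is Wednesday. For year 39: 39÷12 = 3 r 3, and 3÷4 = 0, so 3+3+0 = 6.
Wednesday + 6 ≡ Tuesday — that's 1939's doomsday.
In March the doomsday date is Mar 14.
Mar 25 is 11 days after Mar 14; 11 mod 7 = 4, so Tuesday + 4 = Saturday.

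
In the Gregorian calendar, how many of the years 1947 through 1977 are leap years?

Multiples of 4 in [1947,1977]: 8.
Of those, multiples of 100: 0 (not leap unless ÷400).
Multiples of 400: 0.
Leap years = 8 − 0 + 0 = 8.

8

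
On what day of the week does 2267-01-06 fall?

Sunday

Doomsday rule: the anchor day for the 2200s is Friday. For year 67: 67÷12 = 5 r 7, and 7÷4 = 1, so 5+7+1 = 13.
Friday + 13 ≡ Thursday — that's 2267's doomsday.
In January the doomsday date is Jan 3 (2267 is not a leap year).
Jan 6 is 3 days after Jan 3; 3 mod 7 = 3, so Thursday + 3 = Sunday.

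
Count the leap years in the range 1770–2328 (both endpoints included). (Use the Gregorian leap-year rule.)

135

Multiples of 4 in [1770,2328]: 140.
Of those, multiples of 100: 6 (not leap unless ÷400).
Multiples of 400: 1.
Leap years = 140 − 6 + 1 = 135.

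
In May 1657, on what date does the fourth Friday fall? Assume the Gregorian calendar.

May 1, 1657 is a Tuesday.
The first Friday is therefore May 4 (3 days later).
The fourth Friday is 4 + 3×7 = May 25.

May 25, 1657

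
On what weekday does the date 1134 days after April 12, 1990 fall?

Thursday

Apr 12, 1990 is a Thursday.
1134 mod 7 = 0, so 1134 days after a Thursday is Thursday + 0 = Thursday.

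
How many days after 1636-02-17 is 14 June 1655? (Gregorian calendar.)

Feb 17, 1636 → Feb 17, 1637: 366 days (Feb 29, 1636 is in that span).
Feb 17, 1637 → Feb 17, 1638: 365 days.
Feb 17, 1638 → Feb 17, 1639: 365 days.
Feb 17, 1639 → Feb 17, 1640: 365 days.
Feb 17, 1640 → Feb 17, 1641: 366 days (Feb 29, 1640 is in that span).
Feb 17, 1641 → Feb 17, 1642: 365 days.
Feb 17, 1642 → Feb 17, 1643: 365 days.
Feb 17, 1643 → Feb 17, 1644: 365 days.
Feb 17, 1644 → Feb 17, 1645: 366 days (Feb 29, 1644 is in that span).
Feb 17, 1645 → Feb 17, 1646: 365 days.
Feb 17, 1646 → Feb 17, 1647: 365 days.
Feb 17, 1647 → Feb 17, 1648: 365 days.
Feb 17, 1648 → Feb 17, 1649: 366 days (Feb 29, 1648 is in that span).
Feb 17, 1649 → Feb 17, 1650: 365 days.
Feb 17, 1650 → Feb 17, 1651: 365 days.
Feb 17, 1651 → Feb 17, 1652: 365 days.
Feb 17, 1652 → Feb 17, 1653: 366 days (Feb 29, 1652 is in that span).
Feb 17, 1653 → Feb 17, 1654: 365 days.
Feb 17, 1654 → Feb 17, 1655: 365 days.
Feb 17, 1655 → Mar 17, 1655: 28 days (February has 28).
Mar 17, 1655 → Apr 17, 1655: 31 days (March has 31).
Apr 17, 1655 → May 17, 1655: 30 days (April has 30).
May 17, 1655 → Jun 14, 1655: 28 days.
Total: 7057 days.

7057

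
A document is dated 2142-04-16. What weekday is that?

Monday

Doomsday rule: the anchor day for the 2100s is Sunday. For year 42: 42÷12 = 3 r 6, and 6÷4 = 1, so 3+6+1 = 10.
Sunday + 10 ≡ Wednesday — that's 2142's doomsday.
In April the doomsday date is Apr 4.
Apr 16 is 12 days after Apr 4; 12 mod 7 = 5, so Wednesday + 5 = Monday.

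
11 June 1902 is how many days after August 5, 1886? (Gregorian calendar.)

Aug 5, 1886 → Aug 5, 1887: 365 days.
Aug 5, 1887 → Aug 5, 1888: 366 days (Feb 29, 1888 is in that span).
Aug 5, 1888 → Aug 5, 1889: 365 days.
Aug 5, 1889 → Aug 5, 1890: 365 days.
Aug 5, 1890 → Aug 5, 1891: 365 days.
Aug 5, 1891 → Aug 5, 1892: 366 days (Feb 29, 1892 is in that span).
Aug 5, 1892 → Aug 5, 1893: 365 days.
Aug 5, 1893 → Aug 5, 1894: 365 days.
Aug 5, 1894 → Aug 5, 1895: 365 days.
Aug 5, 1895 → Aug 5, 1896: 366 days (Feb 29, 1896 is in that span).
Aug 5, 1896 → Aug 5, 1897: 365 days.
Aug 5, 1897 → Aug 5, 1898: 365 days.
Aug 5, 1898 → Aug 5, 1899: 365 days.
Aug 5, 1899 → Aug 5, 1900: 365 days.
Aug 5, 1900 → Aug 5, 1901: 365 days.
Aug 5, 1901 → Sep 5, 1901: 31 days (August has 31).
Sep 5, 1901 → Oct 5, 1901: 30 days (September has 30).
Oct 5, 1901 → Nov 5, 1901: 31 days (October has 31).
Nov 5, 1901 → Dec 5, 1901: 30 days (November has 30).
Dec 5, 1901 → Jan 5, 1902: 31 days (December has 31).
Jan 5, 1902 → Feb 5, 1902: 31 days (January has 31).
Feb 5, 1902 → Mar 5, 1902: 28 days (February has 28).
Mar 5, 1902 → Apr 5, 1902: 31 days (March has 31).
Apr 5, 1902 → May 5, 1902: 30 days (April has 30).
May 5, 1902 → Jun 5, 1902: 31 days (May has 31).
Jun 5, 1902 → Jun 11, 1902: 6 days.
Total: 5788 days.

5788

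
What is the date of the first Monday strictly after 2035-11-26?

Nov 26, 2035 is a Monday.
From Monday to the next Monday is 7 days.
Nov 26, 2035 + 7 = Dec 3, 2035.

December 3, 2035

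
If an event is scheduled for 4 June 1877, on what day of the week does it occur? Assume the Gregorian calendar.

Monday

Doomsday rule: the anchor day for the 1800s is Friday. For year 77: 77÷12 = 6 r 5, and 5÷4 = 1, so 6+5+1 = 12.
Friday + 12 ≡ Wednesday — that's 1877's doomsday.
In June the doomsday date is Jun 6.
Jun 4 is 2 days before Jun 6; 2 mod 7 = 2, so Wednesday − 2 = Monday.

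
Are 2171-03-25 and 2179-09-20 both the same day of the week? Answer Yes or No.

From Mar 25, 2171 to Sep 20, 2179 is 3101 days.
3101 mod 7 = 0, so they are the same weekday.
(Mar 25, 2171 is a Monday; Sep 20, 2179 is a Monday.)

Yes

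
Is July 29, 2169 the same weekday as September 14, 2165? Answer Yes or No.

From Sep 14, 2165 to Jul 29, 2169 is 1414 days.
1414 mod 7 = 0, so they are the same weekday.
(Sep 14, 2165 is a Saturday; Jul 29, 2169 is a Saturday.)

Yes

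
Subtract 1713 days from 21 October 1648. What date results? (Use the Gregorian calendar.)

−366 (one year; includes Feb 29, 1648) → Oct 21, 1647 (1347 left).
−365 (one year) → Oct 21, 1646 (982 left).
−365 (one year) → Oct 21, 1645 (617 left).
−365 (one year) → Oct 21, 1644 (252 left).
−21 → Sep 30, 1644 (end of Sep, 30 days; 231 left).
−30 → Aug 31, 1644 (end of Aug, 31 days; 201 left).
−31 → Jul 31, 1644 (end of Jul, 31 days; 170 left).
−31 → Jun 30, 1644 (end of Jun, 30 days; 139 left).
−30 → May 31, 1644 (end of May, 31 days; 109 left).
−31 → Apr 30, 1644 (end of Apr, 30 days; 78 left).
−30 → Mar 31, 1644 (end of Mar, 31 days; 48 left).
−31 → Feb 29, 1644 (end of Feb, 29 days; 17 left).
−17 → Feb 12, 1644.

February 12, 1644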